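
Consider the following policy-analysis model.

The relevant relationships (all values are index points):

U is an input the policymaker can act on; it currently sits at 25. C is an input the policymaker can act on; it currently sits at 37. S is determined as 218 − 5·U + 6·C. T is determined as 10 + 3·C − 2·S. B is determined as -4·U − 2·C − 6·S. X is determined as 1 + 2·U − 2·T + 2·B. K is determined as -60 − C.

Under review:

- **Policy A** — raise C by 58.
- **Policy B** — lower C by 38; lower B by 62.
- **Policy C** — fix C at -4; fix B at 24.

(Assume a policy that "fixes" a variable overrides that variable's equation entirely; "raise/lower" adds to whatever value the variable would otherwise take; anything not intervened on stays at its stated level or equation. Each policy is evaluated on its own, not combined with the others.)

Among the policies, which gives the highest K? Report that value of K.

-56

Policy A (C + 58):
  C = 37 + 58 = 95
  K = -60 − 95 = -155
Policy B (C − 38, B − 62):
  C = 37 − 38 = -1
  K = -60 − (-1) = -59
Policy C (C := -4, B := 24):
  C = -4
  K = -60 − (-4) = -56
Comparing — Policy A: K=-155, Policy B: K=-59, Policy C: K=-56. Highest is -56 (Policy C).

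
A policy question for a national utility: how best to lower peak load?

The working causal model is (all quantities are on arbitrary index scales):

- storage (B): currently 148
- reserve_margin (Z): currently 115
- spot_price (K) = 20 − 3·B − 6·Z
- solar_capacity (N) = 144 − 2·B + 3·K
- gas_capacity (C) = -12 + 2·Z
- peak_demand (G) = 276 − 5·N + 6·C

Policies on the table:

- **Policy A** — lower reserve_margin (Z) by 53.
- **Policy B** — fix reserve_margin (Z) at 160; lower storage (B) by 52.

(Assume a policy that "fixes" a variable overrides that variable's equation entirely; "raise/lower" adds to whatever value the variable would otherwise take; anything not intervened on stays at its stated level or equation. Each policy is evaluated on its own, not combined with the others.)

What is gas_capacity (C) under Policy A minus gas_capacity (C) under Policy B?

-196

Policy A (Z − 53):
  Z = 115 − 53 = 62
  C = -12 + 2·62 = 112
Policy B (Z := 160, B − 52):
  Z = 160
  C = -12 + 2·160 = 308
C: 112 − 308 = -196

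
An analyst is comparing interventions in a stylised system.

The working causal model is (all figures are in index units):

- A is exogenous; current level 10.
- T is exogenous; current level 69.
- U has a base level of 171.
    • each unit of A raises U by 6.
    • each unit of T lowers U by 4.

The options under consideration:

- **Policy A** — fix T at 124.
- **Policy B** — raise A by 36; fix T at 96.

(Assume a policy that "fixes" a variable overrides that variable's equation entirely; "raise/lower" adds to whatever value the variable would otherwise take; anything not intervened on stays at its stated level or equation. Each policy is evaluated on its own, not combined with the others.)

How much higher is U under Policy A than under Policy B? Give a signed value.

Policy A (T := 124):
  A = 10
  T = 124
  U = 171 + 6·10 − 4·124 = -265
Policy B (A + 36, T := 96):
  A = 10 + 36 = 46
  T = 96
  U = 171 + 6·46 − 4·96 = 63
U: -265 − 63 = -328

-328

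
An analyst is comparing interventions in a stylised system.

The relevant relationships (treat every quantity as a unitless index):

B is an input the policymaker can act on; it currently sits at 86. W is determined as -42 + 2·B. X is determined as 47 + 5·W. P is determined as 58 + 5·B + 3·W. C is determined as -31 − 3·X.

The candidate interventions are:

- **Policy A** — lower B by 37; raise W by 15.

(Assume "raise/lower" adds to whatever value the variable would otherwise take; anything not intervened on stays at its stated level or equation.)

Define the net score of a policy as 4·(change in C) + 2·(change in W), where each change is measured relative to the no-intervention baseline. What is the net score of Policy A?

3422

Baseline:
  B = 86
  W = -42 + 2·86 = 130
  X = 47 + 5·130 = 697
  C = -31 − 3·697 = -2122
Policy A (B − 37, W + 15):
  B = 86 − 37 = 49
  W = -42 + 2·49 (+15 from intervention) = 71
  X = 47 + 5·71 = 402
  C = -31 − 3·402 = -1237
ΔC = -1237 − (-2122) = 885; ΔW = 71 − 130 = -59
Score = 4·885 + 2·(-59) = 3422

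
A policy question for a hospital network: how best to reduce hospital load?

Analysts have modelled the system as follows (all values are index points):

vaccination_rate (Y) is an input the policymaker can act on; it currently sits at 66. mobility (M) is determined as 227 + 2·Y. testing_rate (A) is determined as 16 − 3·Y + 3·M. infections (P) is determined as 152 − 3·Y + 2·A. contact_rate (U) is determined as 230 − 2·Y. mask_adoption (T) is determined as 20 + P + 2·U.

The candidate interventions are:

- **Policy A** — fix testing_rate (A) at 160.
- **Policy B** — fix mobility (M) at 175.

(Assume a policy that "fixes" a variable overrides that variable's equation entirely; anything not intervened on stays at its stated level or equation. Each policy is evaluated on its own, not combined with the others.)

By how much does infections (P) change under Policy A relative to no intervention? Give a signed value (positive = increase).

-1470

Baseline:
  Y = 66
  M = 227 + 2·66 = 359
  A = 16 − 3·66 + 3·359 = 895
  P = 152 − 3·66 + 2·895 = 1744
Policy A (A := 160):
  Y = 66
  M = 227 + 2·66 = 359
  A = 160
  P = 152 − 3·66 + 2·160 = 274
Change in P: 274 − 1744 = -1470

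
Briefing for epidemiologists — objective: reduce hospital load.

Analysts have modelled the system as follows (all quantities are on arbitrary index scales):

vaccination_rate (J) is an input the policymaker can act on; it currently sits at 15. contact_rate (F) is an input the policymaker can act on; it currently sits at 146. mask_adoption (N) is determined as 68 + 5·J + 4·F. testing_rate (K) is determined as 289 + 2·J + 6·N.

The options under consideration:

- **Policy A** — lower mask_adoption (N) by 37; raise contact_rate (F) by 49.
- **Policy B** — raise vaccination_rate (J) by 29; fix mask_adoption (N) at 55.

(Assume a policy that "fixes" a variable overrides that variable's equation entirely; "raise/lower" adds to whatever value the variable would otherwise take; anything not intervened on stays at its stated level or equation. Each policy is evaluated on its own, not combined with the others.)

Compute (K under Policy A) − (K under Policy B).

4928

Policy A (N − 37, F + 49):
  J = 15
  F = 146 + 49 = 195
  N = 68 + 5·15 + 4·195 (−37 from intervention) = 886
  K = 289 + 2·15 + 6·886 = 5635
Policy B (J + 29, N := 55):
  J = 15 + 29 = 44
  F = 146
  N = 55
  K = 289 + 2·44 + 6·55 = 707
K: 5635 − 707 = 4928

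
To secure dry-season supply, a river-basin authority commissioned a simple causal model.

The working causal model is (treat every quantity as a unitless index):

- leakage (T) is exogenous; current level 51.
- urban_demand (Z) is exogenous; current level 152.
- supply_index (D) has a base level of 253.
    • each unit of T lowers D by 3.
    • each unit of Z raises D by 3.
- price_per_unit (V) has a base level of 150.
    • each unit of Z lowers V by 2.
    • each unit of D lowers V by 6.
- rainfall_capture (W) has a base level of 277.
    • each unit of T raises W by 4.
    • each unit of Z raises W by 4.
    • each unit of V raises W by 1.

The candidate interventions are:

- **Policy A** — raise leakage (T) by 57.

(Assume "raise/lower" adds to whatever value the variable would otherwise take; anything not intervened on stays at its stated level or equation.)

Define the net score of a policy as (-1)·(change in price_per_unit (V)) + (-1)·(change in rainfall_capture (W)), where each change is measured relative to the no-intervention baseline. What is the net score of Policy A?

-2280

Baseline:
  T = 51
  Z = 152
  D = 253 − 3·51 + 3·152 = 556
  V = 150 − 2·152 − 6·556 = -3490
  W = 277 + 4·51 + 4·152 + (-3490) = -2401
Policy A (T + 57):
  T = 51 + 57 = 108
  Z = 152
  D = 253 − 3·108 + 3·152 = 385
  V = 150 − 2·152 − 6·385 = -2464
  W = 277 + 4·108 + 4·152 + (-2464) = -1147
ΔV = -2464 − (-3490) = 1026; ΔW = -1147 − (-2401) = 1254
Score = (-1)·1026 + (-1)·1254 = -2280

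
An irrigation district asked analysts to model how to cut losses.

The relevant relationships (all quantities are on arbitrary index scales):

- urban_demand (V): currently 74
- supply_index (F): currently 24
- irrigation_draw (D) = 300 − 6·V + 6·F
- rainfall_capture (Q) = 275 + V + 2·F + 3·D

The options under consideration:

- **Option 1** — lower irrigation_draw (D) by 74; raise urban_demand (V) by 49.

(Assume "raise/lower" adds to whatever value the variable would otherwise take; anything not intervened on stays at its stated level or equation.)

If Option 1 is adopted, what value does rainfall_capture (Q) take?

Option 1 (D − 74, V + 49):
  V = 74 + 49 = 123
  F = 24
  D = 300 − 6·123 + 6·24 (−74 from intervention) = -368
  Q = 275 + 123 + 2·24 + 3·(-368) = -658

-658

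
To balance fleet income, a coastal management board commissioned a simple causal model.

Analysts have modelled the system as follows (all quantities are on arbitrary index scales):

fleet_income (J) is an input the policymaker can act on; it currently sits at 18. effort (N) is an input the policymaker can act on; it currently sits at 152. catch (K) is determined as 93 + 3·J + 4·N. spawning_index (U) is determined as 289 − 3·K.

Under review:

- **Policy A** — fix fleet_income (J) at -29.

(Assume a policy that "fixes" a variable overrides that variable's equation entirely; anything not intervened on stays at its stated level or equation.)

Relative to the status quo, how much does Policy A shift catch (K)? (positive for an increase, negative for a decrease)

Baseline:
  J = 18
  N = 152
  K = 93 + 3·18 + 4·152 = 755
Policy A (J := -29):
  J = -29
  N = 152
  K = 93 + 3·(-29) + 4·152 = 614
Change in K: 614 − 755 = -141

-141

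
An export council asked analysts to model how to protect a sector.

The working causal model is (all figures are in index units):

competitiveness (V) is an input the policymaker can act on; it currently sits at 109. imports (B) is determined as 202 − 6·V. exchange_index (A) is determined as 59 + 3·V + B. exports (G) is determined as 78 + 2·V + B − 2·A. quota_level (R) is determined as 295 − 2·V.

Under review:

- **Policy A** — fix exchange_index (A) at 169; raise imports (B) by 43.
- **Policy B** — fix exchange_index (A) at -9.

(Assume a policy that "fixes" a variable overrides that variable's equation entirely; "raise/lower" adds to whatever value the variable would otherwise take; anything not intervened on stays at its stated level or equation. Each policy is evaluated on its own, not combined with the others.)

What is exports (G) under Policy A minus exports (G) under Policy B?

Policy A (A := 169, B + 43):
  V = 109
  B = 202 − 6·109 (+43 from intervention) = -409
  A = 169
  G = 78 + 2·109 + (-409) − 2·169 = -451
Policy B (A := -9):
  V = 109
  B = 202 − 6·109 = -452
  A = -9
  G = 78 + 2·109 + (-452) − 2·(-9) = -138
G: -451 − (-138) = -313

-313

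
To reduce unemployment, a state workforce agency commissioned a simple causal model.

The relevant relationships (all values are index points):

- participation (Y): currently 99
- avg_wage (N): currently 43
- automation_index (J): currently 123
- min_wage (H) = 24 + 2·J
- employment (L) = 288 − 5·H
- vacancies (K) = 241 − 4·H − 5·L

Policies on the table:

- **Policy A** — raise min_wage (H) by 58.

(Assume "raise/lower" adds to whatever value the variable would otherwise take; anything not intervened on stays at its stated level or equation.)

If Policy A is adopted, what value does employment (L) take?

Policy A (H + 58):
  J = 123
  H = 24 + 2·123 (+58 from intervention) = 328
  L = 288 − 5·328 = -1352

-1352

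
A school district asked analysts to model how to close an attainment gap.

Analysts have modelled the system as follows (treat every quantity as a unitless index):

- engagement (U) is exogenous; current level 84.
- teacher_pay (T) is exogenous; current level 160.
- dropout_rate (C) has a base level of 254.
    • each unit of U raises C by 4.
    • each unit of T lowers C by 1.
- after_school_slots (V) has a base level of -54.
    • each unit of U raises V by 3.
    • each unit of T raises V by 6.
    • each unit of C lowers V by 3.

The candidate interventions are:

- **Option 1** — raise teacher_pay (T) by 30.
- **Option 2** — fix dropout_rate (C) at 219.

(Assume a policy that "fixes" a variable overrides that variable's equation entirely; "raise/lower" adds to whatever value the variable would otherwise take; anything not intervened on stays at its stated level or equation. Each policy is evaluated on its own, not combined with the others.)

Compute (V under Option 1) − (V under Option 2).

-363

Option 1 (T + 30):
  U = 84
  T = 160 + 30 = 190
  C = 254 + 4·84 − 190 = 400
  V = -54 + 3·84 + 6·190 − 3·400 = 138
Option 2 (C := 219):
  U = 84
  T = 160
  C = 219
  V = -54 + 3·84 + 6·160 − 3·219 = 501
V: 138 − 501 = -363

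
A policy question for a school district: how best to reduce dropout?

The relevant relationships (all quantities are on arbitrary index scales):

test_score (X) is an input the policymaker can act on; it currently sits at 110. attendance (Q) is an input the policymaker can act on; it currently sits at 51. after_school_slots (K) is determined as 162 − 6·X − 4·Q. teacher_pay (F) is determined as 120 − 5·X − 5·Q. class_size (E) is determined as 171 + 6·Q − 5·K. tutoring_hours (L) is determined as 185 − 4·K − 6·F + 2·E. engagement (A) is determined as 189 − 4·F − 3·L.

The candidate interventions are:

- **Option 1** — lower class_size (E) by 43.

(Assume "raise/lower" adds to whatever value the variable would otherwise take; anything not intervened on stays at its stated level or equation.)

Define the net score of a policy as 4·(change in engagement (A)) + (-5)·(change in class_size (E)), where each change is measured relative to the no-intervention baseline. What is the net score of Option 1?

Baseline:
  X = 110
  Q = 51
  K = 162 − 6·110 − 4·51 = -702
  F = 120 − 5·110 − 5·51 = -685
  E = 171 + 6·51 − 5·(-702) = 3987
  L = 185 − 4·(-702) − 6·(-685) + 2·3987 = 15077
  A = 189 − 4·(-685) − 3·15077 = -42302
Option 1 (E − 43):
  X = 110
  Q = 51
  K = 162 − 6·110 − 4·51 = -702
  F = 120 − 5·110 − 5·51 = -685
  E = 171 + 6·51 − 5·(-702) (−43 from intervention) = 3944
  L = 185 − 4·(-702) − 6·(-685) + 2·3944 = 14991
  A = 189 − 4·(-685) − 3·14991 = -42044
ΔA = -42044 − (-42302) = 258; ΔE = 3944 − 3987 = -43
Score = 4·258 + (-5)·(-43) = 1247

1247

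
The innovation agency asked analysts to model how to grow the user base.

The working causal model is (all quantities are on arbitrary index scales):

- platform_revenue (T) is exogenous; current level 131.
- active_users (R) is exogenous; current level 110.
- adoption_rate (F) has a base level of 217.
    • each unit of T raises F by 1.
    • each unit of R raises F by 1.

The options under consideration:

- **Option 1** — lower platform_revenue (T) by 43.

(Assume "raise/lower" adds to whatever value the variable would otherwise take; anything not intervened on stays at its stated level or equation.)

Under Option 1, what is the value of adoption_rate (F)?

Option 1 (T − 43):
  T = 131 − 43 = 88
  R = 110
  F = 217 + 88 + 110 = 415

415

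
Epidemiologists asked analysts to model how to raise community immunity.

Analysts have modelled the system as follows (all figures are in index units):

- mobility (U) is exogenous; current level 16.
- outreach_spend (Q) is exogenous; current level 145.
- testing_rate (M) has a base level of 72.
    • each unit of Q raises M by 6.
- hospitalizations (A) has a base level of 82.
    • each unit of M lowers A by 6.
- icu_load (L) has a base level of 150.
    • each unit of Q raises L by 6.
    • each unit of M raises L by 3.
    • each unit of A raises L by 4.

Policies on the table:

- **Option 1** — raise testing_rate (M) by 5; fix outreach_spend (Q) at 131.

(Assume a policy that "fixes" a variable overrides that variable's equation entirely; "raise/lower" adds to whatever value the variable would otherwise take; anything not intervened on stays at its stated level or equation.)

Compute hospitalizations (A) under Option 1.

-5096

Option 1 (M + 5, Q := 131):
  Q = 131
  M = 72 + 6·131 (+5 from intervention) = 863
  A = 82 − 6·863 = -5096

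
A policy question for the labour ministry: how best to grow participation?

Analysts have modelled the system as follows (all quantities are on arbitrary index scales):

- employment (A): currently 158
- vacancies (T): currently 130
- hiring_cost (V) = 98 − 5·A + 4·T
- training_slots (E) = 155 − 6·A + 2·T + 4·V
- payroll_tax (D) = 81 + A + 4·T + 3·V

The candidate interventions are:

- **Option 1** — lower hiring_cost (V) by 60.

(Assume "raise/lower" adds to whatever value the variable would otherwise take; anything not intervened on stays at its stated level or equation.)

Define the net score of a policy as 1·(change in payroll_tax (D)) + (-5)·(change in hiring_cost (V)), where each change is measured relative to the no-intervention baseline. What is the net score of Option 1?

120

Baseline:
  A = 158
  T = 130
  V = 98 − 5·158 + 4·130 = -172
  D = 81 + 158 + 4·130 + 3·(-172) = 243
Option 1 (V − 60):
  A = 158
  T = 130
  V = 98 − 5·158 + 4·130 (−60 from intervention) = -232
  D = 81 + 158 + 4·130 + 3·(-232) = 63
ΔD = 63 − 243 = -180; ΔV = -232 − (-172) = -60
Score = 1·(-180) + (-5)·(-60) = 120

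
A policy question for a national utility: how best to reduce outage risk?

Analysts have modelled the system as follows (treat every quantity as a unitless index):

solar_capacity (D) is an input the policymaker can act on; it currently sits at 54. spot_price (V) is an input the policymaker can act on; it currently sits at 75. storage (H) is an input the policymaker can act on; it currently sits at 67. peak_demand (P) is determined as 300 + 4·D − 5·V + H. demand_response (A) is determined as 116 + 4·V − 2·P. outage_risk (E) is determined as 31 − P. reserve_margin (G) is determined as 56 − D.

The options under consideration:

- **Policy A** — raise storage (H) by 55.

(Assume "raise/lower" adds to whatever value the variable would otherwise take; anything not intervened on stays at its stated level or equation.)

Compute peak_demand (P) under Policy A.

263

Policy A (H + 55):
  D = 54
  V = 75
  H = 67 + 55 = 122
  P = 300 + 4·54 − 5·75 + 122 = 263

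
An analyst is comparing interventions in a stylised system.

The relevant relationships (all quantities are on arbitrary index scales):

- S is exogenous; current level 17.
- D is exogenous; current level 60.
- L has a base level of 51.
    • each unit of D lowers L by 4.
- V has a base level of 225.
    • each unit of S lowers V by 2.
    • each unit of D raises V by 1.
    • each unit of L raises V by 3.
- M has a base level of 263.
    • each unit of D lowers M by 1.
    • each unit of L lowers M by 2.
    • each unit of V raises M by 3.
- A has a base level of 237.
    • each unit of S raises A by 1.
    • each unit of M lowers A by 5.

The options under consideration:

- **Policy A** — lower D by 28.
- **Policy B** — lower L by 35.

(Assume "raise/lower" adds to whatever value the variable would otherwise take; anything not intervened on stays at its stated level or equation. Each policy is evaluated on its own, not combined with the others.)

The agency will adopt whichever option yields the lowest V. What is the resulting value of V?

Policy A (D − 28):
  S = 17
  D = 60 − 28 = 32
  L = 51 − 4·32 = -77
  V = 225 − 2·17 + 32 + 3·(-77) = -8
Policy B (L − 35):
  S = 17
  D = 60
  L = 51 − 4·60 (−35 from intervention) = -224
  V = 225 − 2·17 + 60 + 3·(-224) = -421
Comparing — Policy A: V=-8, Policy B: V=-421. Lowest is -421 (Policy B).

-421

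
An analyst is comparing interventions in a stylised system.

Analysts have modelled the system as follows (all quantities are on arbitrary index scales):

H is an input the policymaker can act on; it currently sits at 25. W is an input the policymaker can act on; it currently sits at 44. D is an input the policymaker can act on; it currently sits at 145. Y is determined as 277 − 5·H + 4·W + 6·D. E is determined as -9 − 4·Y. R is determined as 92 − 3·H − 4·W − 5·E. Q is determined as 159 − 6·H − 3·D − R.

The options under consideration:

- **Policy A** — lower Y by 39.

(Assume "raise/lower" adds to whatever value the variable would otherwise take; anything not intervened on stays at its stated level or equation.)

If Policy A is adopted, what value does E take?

-4645

Policy A (Y − 39):
  H = 25
  W = 44
  D = 145
  Y = 277 − 5·25 + 4·44 + 6·145 (−39 from intervention) = 1159
  E = -9 − 4·1159 = -4645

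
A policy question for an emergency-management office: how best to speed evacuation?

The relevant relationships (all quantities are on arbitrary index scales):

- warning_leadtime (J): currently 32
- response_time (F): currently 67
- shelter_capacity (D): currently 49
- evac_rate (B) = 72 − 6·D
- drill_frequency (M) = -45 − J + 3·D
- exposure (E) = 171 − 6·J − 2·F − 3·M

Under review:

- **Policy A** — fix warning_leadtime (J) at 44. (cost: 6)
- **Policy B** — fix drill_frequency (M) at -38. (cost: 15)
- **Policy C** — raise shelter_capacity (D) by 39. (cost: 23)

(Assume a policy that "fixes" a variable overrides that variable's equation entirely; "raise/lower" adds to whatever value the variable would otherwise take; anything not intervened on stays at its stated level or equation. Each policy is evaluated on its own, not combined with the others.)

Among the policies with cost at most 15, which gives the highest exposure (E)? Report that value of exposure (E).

-41

Policy A (J := 44):
  J = 44
  F = 67
  D = 49
  M = -45 − 44 + 3·49 = 58
  E = 171 − 6·44 − 2·67 − 3·58 = -401
Policy B (M := -38):
  J = 32
  F = 67
  D = 49
  M = -38
  E = 171 − 6·32 − 2·67 − 3·(-38) = -41
Comparing — Policy A: E=-401, Policy B: E=-41. Highest is -41 (Policy B).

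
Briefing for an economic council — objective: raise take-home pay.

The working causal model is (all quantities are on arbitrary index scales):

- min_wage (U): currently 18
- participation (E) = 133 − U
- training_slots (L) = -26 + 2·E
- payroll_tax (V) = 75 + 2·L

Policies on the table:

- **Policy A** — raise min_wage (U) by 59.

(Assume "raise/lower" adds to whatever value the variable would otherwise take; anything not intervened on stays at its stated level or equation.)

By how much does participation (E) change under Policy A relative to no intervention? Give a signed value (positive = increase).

Baseline:
  U = 18
  E = 133 − 18 = 115
Policy A (U + 59):
  U = 18 + 59 = 77
  E = 133 − 77 = 56
Change in E: 56 − 115 = -59

-59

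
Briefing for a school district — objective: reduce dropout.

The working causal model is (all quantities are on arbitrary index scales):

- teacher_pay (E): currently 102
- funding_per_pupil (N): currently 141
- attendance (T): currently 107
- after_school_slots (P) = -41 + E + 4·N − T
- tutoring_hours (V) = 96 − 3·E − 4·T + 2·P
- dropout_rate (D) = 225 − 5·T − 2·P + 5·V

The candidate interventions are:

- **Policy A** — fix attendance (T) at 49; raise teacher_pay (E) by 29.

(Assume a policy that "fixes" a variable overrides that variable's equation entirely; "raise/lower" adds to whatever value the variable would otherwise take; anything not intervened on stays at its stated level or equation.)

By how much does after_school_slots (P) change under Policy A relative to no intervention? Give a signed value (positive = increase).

87

Baseline:
  E = 102
  N = 141
  T = 107
  P = -41 + 102 + 4·141 − 107 = 518
Policy A (T := 49, E + 29):
  E = 102 + 29 = 131
  N = 141
  T = 49
  P = -41 + 131 + 4·141 − 49 = 605
Change in P: 605 − 518 = 87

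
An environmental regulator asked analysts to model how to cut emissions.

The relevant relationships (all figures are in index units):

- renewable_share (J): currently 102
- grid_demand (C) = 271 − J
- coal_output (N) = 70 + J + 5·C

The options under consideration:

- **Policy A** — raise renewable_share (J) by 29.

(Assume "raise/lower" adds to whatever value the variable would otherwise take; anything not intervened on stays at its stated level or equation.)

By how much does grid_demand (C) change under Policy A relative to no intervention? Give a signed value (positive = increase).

Baseline:
  J = 102
  C = 271 − 102 = 169
Policy A (J + 29):
  J = 102 + 29 = 131
  C = 271 − 131 = 140
Change in C: 140 − 169 = -29

-29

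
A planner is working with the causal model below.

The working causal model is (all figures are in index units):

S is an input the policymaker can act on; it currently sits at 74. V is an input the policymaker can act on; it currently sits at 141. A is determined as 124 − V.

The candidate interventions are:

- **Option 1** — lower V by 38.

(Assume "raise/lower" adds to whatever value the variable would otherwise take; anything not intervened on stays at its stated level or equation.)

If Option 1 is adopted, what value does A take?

Option 1 (V − 38):
  V = 141 − 38 = 103
  A = 124 − 103 = 21

21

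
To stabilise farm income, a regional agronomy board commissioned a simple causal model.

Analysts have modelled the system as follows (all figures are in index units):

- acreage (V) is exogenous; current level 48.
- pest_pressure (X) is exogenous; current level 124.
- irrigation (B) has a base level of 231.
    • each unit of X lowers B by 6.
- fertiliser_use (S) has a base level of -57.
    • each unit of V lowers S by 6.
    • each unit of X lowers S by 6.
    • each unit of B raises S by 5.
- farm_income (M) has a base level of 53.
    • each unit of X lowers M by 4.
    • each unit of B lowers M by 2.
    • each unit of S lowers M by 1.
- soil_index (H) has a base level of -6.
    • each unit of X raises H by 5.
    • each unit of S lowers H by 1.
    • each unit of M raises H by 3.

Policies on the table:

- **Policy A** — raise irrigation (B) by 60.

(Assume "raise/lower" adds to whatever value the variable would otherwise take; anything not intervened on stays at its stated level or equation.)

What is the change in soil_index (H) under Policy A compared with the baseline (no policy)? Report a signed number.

Baseline:
  V = 48
  X = 124
  B = 231 − 6·124 = -513
  S = -57 − 6·48 − 6·124 + 5·(-513) = -3654
  M = 53 − 4·124 − 2·(-513) − (-3654) = 4237
  H = -6 + 5·124 − (-3654) + 3·4237 = 16979
Policy A (B + 60):
  V = 48
  X = 124
  B = 231 − 6·124 (+60 from intervention) = -453
  S = -57 − 6·48 − 6·124 + 5·(-453) = -3354
  M = 53 − 4·124 − 2·(-453) − (-3354) = 3817
  H = -6 + 5·124 − (-3354) + 3·3817 = 15419
Change in H: 15419 − 16979 = -1560

-1560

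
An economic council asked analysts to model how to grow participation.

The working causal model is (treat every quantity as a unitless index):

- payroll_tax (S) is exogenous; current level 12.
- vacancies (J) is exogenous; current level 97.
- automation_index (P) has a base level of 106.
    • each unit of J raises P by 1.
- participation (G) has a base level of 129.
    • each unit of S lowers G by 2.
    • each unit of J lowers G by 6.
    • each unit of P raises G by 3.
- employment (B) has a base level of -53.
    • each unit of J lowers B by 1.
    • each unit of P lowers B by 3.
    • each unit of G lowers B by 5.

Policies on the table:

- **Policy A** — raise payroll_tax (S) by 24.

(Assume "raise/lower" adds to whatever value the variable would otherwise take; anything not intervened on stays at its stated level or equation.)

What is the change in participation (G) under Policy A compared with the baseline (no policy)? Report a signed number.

Baseline:
  S = 12
  J = 97
  P = 106 + 97 = 203
  G = 129 − 2·12 − 6·97 + 3·203 = 132
Policy A (S + 24):
  S = 12 + 24 = 36
  J = 97
  P = 106 + 97 = 203
  G = 129 − 2·36 − 6·97 + 3·203 = 84
Change in G: 84 − 132 = -48

-48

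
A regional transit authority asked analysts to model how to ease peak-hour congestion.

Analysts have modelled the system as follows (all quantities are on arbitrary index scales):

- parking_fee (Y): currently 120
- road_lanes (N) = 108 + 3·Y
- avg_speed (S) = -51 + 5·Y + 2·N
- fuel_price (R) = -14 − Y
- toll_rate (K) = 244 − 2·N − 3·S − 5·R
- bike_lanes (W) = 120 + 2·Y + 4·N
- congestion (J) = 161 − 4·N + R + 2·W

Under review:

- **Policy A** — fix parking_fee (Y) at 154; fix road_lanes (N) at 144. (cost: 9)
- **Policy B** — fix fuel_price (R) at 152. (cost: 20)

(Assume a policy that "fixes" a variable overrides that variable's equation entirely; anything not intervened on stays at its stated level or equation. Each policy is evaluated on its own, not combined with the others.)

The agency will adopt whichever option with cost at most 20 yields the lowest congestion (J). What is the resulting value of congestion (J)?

Policy A (Y := 154, N := 144):
  Y = 154
  N = 144
  R = -14 − 154 = -168
  W = 120 + 2·154 + 4·144 = 1004
  J = 161 − 4·144 + (-168) + 2·1004 = 1425
Policy B (R := 152):
  Y = 120
  N = 108 + 3·120 = 468
  R = 152
  W = 120 + 2·120 + 4·468 = 2232
  J = 161 − 4·468 + 152 + 2·2232 = 2905
Comparing — Policy A: J=1425, Policy B: J=2905. Lowest is 1425 (Policy A).

1425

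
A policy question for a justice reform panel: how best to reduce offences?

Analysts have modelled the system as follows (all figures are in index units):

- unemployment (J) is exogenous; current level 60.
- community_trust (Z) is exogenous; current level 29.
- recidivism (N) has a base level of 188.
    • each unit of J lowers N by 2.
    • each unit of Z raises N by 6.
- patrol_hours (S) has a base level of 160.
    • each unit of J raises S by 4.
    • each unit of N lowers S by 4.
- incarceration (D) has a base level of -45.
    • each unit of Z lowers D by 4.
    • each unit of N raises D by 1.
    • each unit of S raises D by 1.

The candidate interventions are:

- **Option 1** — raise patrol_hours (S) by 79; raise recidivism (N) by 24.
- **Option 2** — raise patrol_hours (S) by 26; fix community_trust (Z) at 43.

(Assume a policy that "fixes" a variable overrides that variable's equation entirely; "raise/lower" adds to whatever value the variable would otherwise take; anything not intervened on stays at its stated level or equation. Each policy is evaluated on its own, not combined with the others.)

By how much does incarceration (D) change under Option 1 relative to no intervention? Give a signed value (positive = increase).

Baseline:
  J = 60
  Z = 29
  N = 188 − 2·60 + 6·29 = 242
  S = 160 + 4·60 − 4·242 = -568
  D = -45 − 4·29 + 242 + (-568) = -487
Option 1 (S + 79, N + 24):
  J = 60
  Z = 29
  N = 188 − 2·60 + 6·29 (+24 from intervention) = 266
  S = 160 + 4·60 − 4·266 (+79 from intervention) = -585
  D = -45 − 4·29 + 266 + (-585) = -480
Change in D: -480 − (-487) = 7

7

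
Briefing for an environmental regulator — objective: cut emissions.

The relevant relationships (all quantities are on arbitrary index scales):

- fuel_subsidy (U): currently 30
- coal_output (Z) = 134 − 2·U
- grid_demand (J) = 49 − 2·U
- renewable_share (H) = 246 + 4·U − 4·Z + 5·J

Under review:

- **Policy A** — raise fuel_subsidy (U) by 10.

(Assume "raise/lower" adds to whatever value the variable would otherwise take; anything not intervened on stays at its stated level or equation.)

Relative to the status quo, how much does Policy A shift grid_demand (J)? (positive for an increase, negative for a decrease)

Baseline:
  U = 30
  J = 49 − 2·30 = -11
Policy A (U + 10):
  U = 30 + 10 = 40
  J = 49 − 2·40 = -31
Change in J: -31 − (-11) = -20

-20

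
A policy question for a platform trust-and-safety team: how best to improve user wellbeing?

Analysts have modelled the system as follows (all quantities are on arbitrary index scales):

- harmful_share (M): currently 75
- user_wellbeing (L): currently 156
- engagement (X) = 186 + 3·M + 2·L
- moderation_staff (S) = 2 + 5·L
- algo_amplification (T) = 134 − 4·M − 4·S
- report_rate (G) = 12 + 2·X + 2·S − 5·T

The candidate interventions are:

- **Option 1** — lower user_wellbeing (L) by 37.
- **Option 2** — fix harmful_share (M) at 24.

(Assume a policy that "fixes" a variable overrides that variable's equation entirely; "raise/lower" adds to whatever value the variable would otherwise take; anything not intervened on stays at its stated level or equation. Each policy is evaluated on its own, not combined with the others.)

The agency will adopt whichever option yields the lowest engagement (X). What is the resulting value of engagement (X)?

570

Option 1 (L − 37):
  M = 75
  L = 156 − 37 = 119
  X = 186 + 3·75 + 2·119 = 649
Option 2 (M := 24):
  M = 24
  L = 156
  X = 186 + 3·24 + 2·156 = 570
Comparing — Option 1: X=649, Option 2: X=570. Lowest is 570 (Option 2).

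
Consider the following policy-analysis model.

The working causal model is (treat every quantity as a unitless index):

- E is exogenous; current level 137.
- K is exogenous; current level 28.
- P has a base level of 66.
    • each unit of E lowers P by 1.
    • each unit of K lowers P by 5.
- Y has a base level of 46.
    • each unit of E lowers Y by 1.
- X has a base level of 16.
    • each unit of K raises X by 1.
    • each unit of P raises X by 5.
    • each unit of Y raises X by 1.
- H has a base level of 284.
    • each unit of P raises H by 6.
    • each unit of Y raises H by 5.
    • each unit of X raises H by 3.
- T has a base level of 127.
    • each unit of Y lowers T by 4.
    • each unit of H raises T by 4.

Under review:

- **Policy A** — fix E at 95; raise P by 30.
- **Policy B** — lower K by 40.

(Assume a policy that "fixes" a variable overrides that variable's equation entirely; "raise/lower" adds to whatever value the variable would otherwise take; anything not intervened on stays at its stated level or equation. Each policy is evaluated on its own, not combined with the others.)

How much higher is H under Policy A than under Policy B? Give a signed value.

-2232

Policy A (E := 95, P + 30):
  E = 95
  K = 28
  P = 66 − 95 − 5·28 (+30 from intervention) = -139
  Y = 46 − 95 = -49
  X = 16 + 28 + 5·(-139) + (-49) = -700
  H = 284 + 6·(-139) + 5·(-49) + 3·(-700) = -2895
Policy B (K − 40):
  E = 137
  K = 28 − 40 = -12
  P = 66 − 137 − 5·(-12) = -11
  Y = 46 − 137 = -91
  X = 16 + (-12) + 5·(-11) + (-91) = -142
  H = 284 + 6·(-11) + 5·(-91) + 3·(-142) = -663
H: -2895 − (-663) = -2232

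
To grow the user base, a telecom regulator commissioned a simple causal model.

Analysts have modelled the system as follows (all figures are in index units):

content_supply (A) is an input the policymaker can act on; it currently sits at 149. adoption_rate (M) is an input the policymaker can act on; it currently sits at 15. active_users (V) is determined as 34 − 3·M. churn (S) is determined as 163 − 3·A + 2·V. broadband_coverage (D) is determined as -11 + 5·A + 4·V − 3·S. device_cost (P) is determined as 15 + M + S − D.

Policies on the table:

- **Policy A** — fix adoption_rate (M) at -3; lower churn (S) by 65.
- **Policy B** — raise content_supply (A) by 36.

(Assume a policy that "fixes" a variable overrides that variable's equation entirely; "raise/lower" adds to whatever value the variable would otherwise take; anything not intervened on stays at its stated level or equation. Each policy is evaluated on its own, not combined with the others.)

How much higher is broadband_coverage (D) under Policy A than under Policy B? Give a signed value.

-417

Policy A (M := -3, S − 65):
  A = 149
  M = -3
  V = 34 − 3·(-3) = 43
  S = 163 − 3·149 + 2·43 (−65 from intervention) = -263
  D = -11 + 5·149 + 4·43 − 3·(-263) = 1695
Policy B (A + 36):
  A = 149 + 36 = 185
  M = 15
  V = 34 − 3·15 = -11
  S = 163 − 3·185 + 2·(-11) = -414
  D = -11 + 5·185 + 4·(-11) − 3·(-414) = 2112
D: 1695 − 2112 = -417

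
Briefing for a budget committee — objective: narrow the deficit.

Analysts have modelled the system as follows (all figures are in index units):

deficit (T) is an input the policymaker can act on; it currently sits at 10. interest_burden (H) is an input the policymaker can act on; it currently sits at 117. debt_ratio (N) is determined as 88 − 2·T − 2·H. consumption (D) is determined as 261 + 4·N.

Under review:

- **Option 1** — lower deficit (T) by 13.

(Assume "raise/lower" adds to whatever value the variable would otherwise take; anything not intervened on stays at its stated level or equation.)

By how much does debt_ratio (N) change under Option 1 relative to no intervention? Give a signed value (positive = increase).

26

Baseline:
  T = 10
  H = 117
  N = 88 − 2·10 − 2·117 = -166
Option 1 (T − 13):
  T = 10 − 13 = -3
  H = 117
  N = 88 − 2·(-3) − 2·117 = -140
Change in N: -140 − (-166) = 26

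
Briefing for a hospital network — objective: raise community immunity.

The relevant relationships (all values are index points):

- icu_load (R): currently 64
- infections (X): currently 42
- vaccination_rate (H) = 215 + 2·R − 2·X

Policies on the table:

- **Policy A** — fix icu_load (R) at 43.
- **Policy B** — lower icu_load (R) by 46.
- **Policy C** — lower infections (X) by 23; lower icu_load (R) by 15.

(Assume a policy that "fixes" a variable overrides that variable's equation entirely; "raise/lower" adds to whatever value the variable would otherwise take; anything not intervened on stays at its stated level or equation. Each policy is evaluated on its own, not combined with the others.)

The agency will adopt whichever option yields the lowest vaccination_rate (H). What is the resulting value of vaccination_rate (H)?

Policy A (R := 43):
  R = 43
  X = 42
  H = 215 + 2·43 − 2·42 = 217
Policy B (R − 46):
  R = 64 − 46 = 18
  X = 42
  H = 215 + 2·18 − 2·42 = 167
Policy C (X − 23, R − 15):
  R = 64 − 15 = 49
  X = 42 − 23 = 19
  H = 215 + 2·49 − 2·19 = 275
Comparing — Policy A: H=217, Policy B: H=167, Policy C: H=275. Lowest is 167 (Policy B).

167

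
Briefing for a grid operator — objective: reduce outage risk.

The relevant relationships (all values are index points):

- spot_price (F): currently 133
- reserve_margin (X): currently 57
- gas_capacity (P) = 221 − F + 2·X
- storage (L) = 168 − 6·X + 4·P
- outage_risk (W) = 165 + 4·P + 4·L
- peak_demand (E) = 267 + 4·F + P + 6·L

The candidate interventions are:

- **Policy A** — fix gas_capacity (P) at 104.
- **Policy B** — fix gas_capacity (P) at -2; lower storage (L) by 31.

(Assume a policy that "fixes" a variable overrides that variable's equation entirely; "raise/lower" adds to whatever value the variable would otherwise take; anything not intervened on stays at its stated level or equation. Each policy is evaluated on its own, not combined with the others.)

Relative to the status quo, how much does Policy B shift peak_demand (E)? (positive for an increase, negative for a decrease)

-5286

Baseline:
  F = 133
  X = 57
  P = 221 − 133 + 2·57 = 202
  L = 168 − 6·57 + 4·202 = 634
  E = 267 + 4·133 + 202 + 6·634 = 4805
Policy B (P := -2, L − 31):
  F = 133
  X = 57
  P = -2
  L = 168 − 6·57 + 4·(-2) (−31 from intervention) = -213
  E = 267 + 4·133 + (-2) + 6·(-213) = -481
Change in E: -481 − 4805 = -5286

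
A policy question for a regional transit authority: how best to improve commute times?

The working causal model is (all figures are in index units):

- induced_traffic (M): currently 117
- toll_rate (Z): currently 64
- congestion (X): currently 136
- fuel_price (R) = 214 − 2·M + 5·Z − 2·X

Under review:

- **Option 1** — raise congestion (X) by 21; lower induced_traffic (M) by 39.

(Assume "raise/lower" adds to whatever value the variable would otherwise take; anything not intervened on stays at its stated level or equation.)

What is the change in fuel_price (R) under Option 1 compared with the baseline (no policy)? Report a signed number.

36

Baseline:
  M = 117
  Z = 64
  X = 136
  R = 214 − 2·117 + 5·64 − 2·136 = 28
Option 1 (X + 21, M − 39):
  M = 117 − 39 = 78
  Z = 64
  X = 136 + 21 = 157
  R = 214 − 2·78 + 5·64 − 2·157 = 64
Change in R: 64 − 28 = 36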